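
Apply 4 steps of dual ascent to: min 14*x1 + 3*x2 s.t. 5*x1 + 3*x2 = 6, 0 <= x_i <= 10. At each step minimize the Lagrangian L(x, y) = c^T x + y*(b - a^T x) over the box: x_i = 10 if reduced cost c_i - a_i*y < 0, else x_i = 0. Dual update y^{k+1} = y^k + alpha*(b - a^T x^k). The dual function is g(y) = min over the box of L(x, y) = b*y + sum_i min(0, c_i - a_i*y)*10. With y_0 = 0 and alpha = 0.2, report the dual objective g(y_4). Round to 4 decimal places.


Dual ascent for LP: min 14*x1 + 3*x2, 5*x1 + 3*x2 = 6, 0 <= x_i <= 10
Step 1: y^k = 0.0, reduced costs: (14.0, 3.0)
  x^k = (0.0, 0.0), subgradient = b - a^T x = 6.0
  y^{k+1} = 0.0 + 0.2*6.0 = 1.2
Step 2: y^k = 1.2, reduced costs: (8.0, -0.6)
  x^k = (0.0, 10.0), subgradient = b - a^T x = -24.0
  y^{k+1} = 1.2 + 0.2*-24.0 = -3.6
Step 3: y^k = -3.6, reduced costs: (32.0, 13.8)
  x^k = (0.0, 0.0), subgradient = b - a^T x = 6.0
  y^{k+1} = -3.6 + 0.2*6.0 = -2.4
Step 4: y^k = -2.4, reduced costs: (26.0, 10.2)
  x^k = (0.0, 0.0), subgradient = b - a^T x = 6.0
  y^{k+1} = -2.4 + 0.2*6.0 = -1.2
Dual objective at y_4 = -1.2: reduced costs (20.0, 6.6), box minimizer x = (0.0, 0.0)
g(y_4) = b*y + (c1 - a1*y)*x1 + (c2 - a2*y)*x2 = 6*(-1.2) + 20.0*0.0 + 6.6*0.0 = -7.2 + 0.0 + 0.0 = -7.2


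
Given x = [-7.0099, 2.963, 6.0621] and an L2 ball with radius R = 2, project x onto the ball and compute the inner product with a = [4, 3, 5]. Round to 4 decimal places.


Step 1: Compute ||x|| (intermediates to 6 decimals).
||x|| = sqrt((-7.0099)^2 + 2.963^2 + 6.0621^2) = 9.729703
Step 2: Project.
Since ||x|| > R, scale = R/||x|| = 2/9.729703 = 0.205556, proj(x) = scale * x
proj(x) = [-1.440927, 0.609062, 1.246101]
Step 3: Dot product.
a^T * proj(x) = 4*(-1.440927) + 3*0.609062 + 5*1.246101 = 2.294


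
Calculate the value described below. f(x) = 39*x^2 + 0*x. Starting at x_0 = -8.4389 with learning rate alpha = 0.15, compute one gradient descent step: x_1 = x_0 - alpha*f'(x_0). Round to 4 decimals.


We compute the gradient at x_0 and apply the update.
f'(x) = 78*x + 0
f'(-8.4389) = 78*-8.4389 + 0 = -658.2342
x_1 = -8.4389 - 0.15*-658.2342 = 90.2962


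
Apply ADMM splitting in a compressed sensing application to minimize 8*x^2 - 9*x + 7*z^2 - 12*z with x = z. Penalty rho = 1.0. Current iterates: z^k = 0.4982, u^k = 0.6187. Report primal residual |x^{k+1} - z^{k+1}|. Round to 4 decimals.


ADMM iteration with rho = 1.0, z^k = 0.4982, u^k = 0.6187
Step 1: x-update.
Minimize 8*x^2 - 9*x + (1.0/2)*(x - 0.4982 + 0.6187)^2
FOC: (2*8 + 1.0)*x = 9 + 1.0*(0.4982 - 0.6187)
x^{k+1} = 0.5223
Step 2: z-update.
Minimize 7*z^2 - 12*z + (1.0/2)*(0.5223 - z + 0.6187)^2
FOC: (2*7 + 1.0)*z = 12 + 1.0*(0.5223 + 0.6187)
z^{k+1} = 0.8761
Step 3: u-update.
u^{k+1} = 0.6187 + 0.5223 - 0.8761 = 0.265
Step 4: Primal residual = |0.5223 - 0.8761| = 0.3537


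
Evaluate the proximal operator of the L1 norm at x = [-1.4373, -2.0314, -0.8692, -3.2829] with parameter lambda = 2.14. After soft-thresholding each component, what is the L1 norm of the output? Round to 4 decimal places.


Soft-thresholding with lambda = 2.14:
prox(-1.4373) = sign(-1.4373)*max(|-1.4373| - 2.14, 0) = 0.0
prox(-2.0314) = sign(-2.0314)*max(|-2.0314| - 2.14, 0) = 0.0
prox(-0.8692) = sign(-0.8692)*max(|-0.8692| - 2.14, 0) = 0.0
prox(-3.2829) = sign(-3.2829)*max(|-3.2829| - 2.14, 0) = -1.1429
prox(x) = [0.0, 0.0, 0.0, -1.1429]
||prox(x)||_1 = 0.0 + 0.0 + 0.0 + 1.1429 = 1.1429


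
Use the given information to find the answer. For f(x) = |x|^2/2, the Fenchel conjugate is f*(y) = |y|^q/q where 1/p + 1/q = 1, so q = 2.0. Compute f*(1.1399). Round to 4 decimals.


The conjugate exponent q satisfies 1/p + 1/q = 1.
p = 2, so q = 2/(2 - 1) = 2.0
|y|^q = 1.1399^2.0 = 1.2994
f*(1.1399) = 1.2994 / 2.0 = 0.6497


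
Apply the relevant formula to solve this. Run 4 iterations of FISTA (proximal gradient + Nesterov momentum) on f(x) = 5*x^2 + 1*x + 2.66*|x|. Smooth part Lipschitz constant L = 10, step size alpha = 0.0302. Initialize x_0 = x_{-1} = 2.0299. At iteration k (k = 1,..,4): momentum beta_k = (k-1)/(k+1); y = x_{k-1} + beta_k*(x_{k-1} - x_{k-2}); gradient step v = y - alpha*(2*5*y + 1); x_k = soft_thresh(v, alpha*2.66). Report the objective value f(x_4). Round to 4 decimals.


FISTA on f(x) = 5*x^2 + 1*x + 2.66*|x|
L = 10, alpha = 0.0302
Iteration 1: beta = 0.0, y = 2.0299 + 0.0*(2.0299 - 2.0299) = 2.0299
  grad(y) = 21.299, v = y - alpha*grad = 1.3867
  prox(v) = soft_thresh(1.3867, 0.0803) = 1.3063
Iteration 2: beta = 0.3333, y = 1.3063 + 0.3333*(1.3063 - 2.0299) = 1.0652
  grad(y) = 11.6515, v = y - alpha*grad = 0.7133
  prox(v) = soft_thresh(0.7133, 0.0803) = 0.6329
Iteration 3: beta = 0.5, y = 0.6329 + 0.5*(0.6329 - 1.3063) = 0.2962
  grad(y) = 3.9625, v = y - alpha*grad = 0.1766
  prox(v) = soft_thresh(0.1766, 0.0803) = 0.0962
Iteration 4: beta = 0.6, y = 0.0962 + 0.6*(0.0962 - 0.6329) = -0.2258
  grad(y) = -1.2577, v = y - alpha*grad = -0.1878
  prox(v) = soft_thresh(-0.1878, 0.0803) = -0.1075
f(x_4) = 5*(-0.1075)^2 + 1*(-0.1075) + 2.66*|-0.1075| = 0.2361


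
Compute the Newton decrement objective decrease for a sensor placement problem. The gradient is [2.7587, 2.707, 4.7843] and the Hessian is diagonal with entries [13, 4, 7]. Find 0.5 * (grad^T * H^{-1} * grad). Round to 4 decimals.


Step 1: H is diagonal, so H^(-1) * g = [0.2122, 0.6768, 0.6835].
Step 2: g^T H^(-1) g = sum_i g_i^2 / H_ii
  = (2.7587)^2/13 + (2.707)^2/4 + (4.7843)^2/7
  = 0.5854 + 1.832 + 3.2699 = 5.6873
Step 3: Objective decrease = 0.5 * g^T H^(-1) g = 2.8437


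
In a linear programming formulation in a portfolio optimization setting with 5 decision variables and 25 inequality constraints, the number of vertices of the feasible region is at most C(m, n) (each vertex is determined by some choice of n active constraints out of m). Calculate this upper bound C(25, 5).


Each vertex corresponds to some choice of n active constraints out of m, so the number of vertices is at most C(m, n) = m! / (n!(m-n)!).
m = 25, n = 5
Numerator: 25 * 24 * 23 * 22 * 21
Denominator: 5! = 120
C(25, 5) = 53130


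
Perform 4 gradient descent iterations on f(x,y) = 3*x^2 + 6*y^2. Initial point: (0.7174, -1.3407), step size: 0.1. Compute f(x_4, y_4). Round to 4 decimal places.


Gradient descent on f(x,y) = 3*x^2 + 6*y^2.
Starting point: (0.7174, -1.3407), alpha = 0.1
Step 1: grad_x = 2*3*0.7174 = 4.3044, grad_y = 2*6*-1.3407 = -16.0884
  x_1 = 0.7174 - 0.1*4.3044 = 0.287
  y_1 = -1.3407 - 0.1*-16.0884 = 0.2681
Step 2: grad_x = 2*3*0.287 = 1.7218, grad_y = 2*6*0.2681 = 3.2177
  x_2 = 0.287 - 0.1*1.7218 = 0.1148
  y_2 = 0.2681 - 0.1*3.2177 = -0.0536
Step 3: grad_x = 2*3*0.1148 = 0.6887, grad_y = 2*6*-0.0536 = -0.6435
  x_3 = 0.1148 - 0.1*0.6887 = 0.0459
  y_3 = -0.0536 - 0.1*-0.6435 = 0.0107
Step 4: grad_x = 2*3*0.0459 = 0.2755, grad_y = 2*6*0.0107 = 0.1287
  x_4 = 0.0459 - 0.1*0.2755 = 0.0184
  y_4 = 0.0107 - 0.1*0.1287 = -0.0021
f(0.0184, -0.0021) = 3*0.0184^2 + 6*(-0.0021)^2 = 0.001


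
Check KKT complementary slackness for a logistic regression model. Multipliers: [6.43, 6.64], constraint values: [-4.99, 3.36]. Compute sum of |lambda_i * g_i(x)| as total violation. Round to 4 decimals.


KKT complementary slackness check:
lambda_1 * g_1 = 6.43 * -4.99 = -32.0857
lambda_2 * g_2 = 6.64 * 3.36 = 22.3104
Total violation = 32.0857 + 22.3104 = 54.3961


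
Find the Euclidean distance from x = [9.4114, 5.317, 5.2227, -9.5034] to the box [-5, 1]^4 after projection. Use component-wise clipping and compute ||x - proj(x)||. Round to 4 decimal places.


Project each component onto [-5, 1].
clip(9.4114) = 1.0, clip(5.317) = 1.0, clip(5.2227) = 1.0, clip(-9.5034) = -5.0
Projection = [1.0, 1.0, 1.0, -5.0]
Squared diffs: [70.7516, 18.6365, 17.8312, 20.2806]
Distance = sqrt(127.4999) = 11.2916


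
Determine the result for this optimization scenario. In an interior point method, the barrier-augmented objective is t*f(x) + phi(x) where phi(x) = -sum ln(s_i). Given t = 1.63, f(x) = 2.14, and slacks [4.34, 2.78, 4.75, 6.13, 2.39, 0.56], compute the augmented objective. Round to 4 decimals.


Step 1: Compute log-barrier.
ln values: [1.4679, 1.0225, 1.5581, 1.8132, 0.8713, -0.5798]
phi = -(1.4679 + 1.0225 + 1.5581 + 1.8132 + 0.8713 - 0.5798) = -6.1531
Step 2: Compute augmented objective.
t*f(x) = 1.63*2.14 = 3.4882
Total = 3.4882 - 6.1531 = -2.6649


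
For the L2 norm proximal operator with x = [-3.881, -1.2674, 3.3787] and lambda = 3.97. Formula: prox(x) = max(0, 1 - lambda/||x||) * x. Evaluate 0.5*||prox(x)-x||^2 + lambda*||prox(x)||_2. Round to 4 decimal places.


Step 1: Compute ||x||.
||x|| = 5.2994
Step 2: Compute scaling factor.
scale = max(0, 1 - 3.97/5.2994) = 0.2509
Step 3: prox(x) = [-0.9736, -0.3179, 0.8476]
||prox(x)|| = 1.3294
Step 4: Proximal objective.
0.5*||prox-x||^2 = 7.8805
lambda*||prox|| = 5.2777
Total = 13.1583


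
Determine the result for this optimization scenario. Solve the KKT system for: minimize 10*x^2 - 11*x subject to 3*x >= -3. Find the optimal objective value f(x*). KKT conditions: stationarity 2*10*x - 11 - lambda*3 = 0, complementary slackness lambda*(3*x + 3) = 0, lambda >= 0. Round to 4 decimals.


Step 1: Try lambda = 0 (constraint inactive).
Stationarity: 2*10*x - 11 = 0
x* = 11/(2*10) = 0.55
Check constraint: 3*0.55 = 1.65 >= -3 -- satisfied.
Step 2: Compute optimal value.
f(x*) = 10*0.55^2 - 11*0.55 = -3.025


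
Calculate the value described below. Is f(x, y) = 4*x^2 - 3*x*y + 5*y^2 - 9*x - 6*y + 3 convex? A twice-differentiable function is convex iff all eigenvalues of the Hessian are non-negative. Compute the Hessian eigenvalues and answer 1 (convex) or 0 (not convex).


The Hessian of f(x,y) = 4*x^2 - 3*x*y + 5*y^2 - 9*x - 6*y + 3 is:
H = [[8, -3], [-3, 10]]
Trace = 8 + 10 = 18
Determinant = 8*10 - (-3)^2 = 71
Discriminant = (18)^2 - 4*71 = 40.0
Eigenvalues: lambda_1 = 5.8377, lambda_2 = 12.1623
The function is convex.

1


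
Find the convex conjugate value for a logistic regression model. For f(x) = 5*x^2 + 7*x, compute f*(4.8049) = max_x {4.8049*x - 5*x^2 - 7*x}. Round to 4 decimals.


f*(y) = sup_x {y*x - a*x^2 - b*x} = sup_x {(y-b)*x - a*x^2}
FOC: (y - b) - 2a*x = 0 => x* = (y - b)/(2a)
x* = (4.8049 - 7)/(2*5) = -0.2195
f*(4.8049) = (y-b)^2/(4a) = (4.8049 - 7)^2/(4*5)
= 4.8185/20 = 0.2409


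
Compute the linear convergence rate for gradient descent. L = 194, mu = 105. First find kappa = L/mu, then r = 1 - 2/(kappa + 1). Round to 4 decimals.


Step 1: Compute the condition number.
kappa = L/mu = 194/105 = 1.8476
Step 2: Compute the convergence rate.
r = 1 - 2/(kappa + 1) = 1 - 2*mu/(L + mu) = (L - mu)/(L + mu) = 89/299 = 0.2977


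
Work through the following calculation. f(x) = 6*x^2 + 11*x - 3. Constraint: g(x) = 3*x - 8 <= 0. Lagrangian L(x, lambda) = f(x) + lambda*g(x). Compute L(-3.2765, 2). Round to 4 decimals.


Step 1: Evaluate f(x).
f(-3.2765) = 6*(-3.2765)^2 + 11*(-3.2765) - 3 = 25.3712
Step 2: Evaluate g(x).
g(-3.2765) = 3*-3.2765 - 8 = -17.8295
Step 3: Compute Lagrangian.
L = 25.3712 + 2*-17.8295 = -10.2878


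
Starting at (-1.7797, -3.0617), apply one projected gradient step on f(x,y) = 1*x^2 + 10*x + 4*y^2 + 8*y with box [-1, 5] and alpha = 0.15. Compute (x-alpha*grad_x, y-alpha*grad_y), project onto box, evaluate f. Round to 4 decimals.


Step 1: Compute gradient at (-1.7797, -3.0617).
grad_x = 2*1*-1.7797 + 10 = 6.4406
grad_y = 2*4*-3.0617 + 8 = -16.4936
Step 2: Gradient step.
x_raw = -1.7797 - 0.15*6.4406 = -2.7458
y_raw = -3.0617 - 0.15*-16.4936 = -0.5877
Step 3: Project onto [-1, 5].
x_proj = clip(-2.7458) = -1.0
y_proj = clip(-0.5877) = -0.5877
Step 4: Evaluate f.
f(-1.0, -0.5877) = -12.3199


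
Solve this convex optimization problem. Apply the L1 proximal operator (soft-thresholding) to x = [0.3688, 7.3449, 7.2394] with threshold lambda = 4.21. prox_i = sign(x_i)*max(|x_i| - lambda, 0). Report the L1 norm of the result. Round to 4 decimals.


Soft-thresholding with lambda = 4.21:
prox(0.3688) = sign(0.3688)*max(|0.3688| - 4.21, 0) = 0.0
prox(7.3449) = sign(7.3449)*max(|7.3449| - 4.21, 0) = 3.1349
prox(7.2394) = sign(7.2394)*max(|7.2394| - 4.21, 0) = 3.0294
prox(x) = [0.0, 3.1349, 3.0294]
||prox(x)||_1 = 0.0 + 3.1349 + 3.0294 = 6.1643


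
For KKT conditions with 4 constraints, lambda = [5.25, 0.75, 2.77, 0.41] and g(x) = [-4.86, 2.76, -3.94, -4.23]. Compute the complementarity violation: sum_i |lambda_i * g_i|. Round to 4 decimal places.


KKT complementary slackness check:
lambda_1 * g_1 = 5.25 * -4.86 = -25.515
lambda_2 * g_2 = 0.75 * 2.76 = 2.07
lambda_3 * g_3 = 2.77 * -3.94 = -10.9138
lambda_4 * g_4 = 0.41 * -4.23 = -1.7343
Total violation = 25.515 + 2.07 + 10.9138 + 1.7343 = 40.2331


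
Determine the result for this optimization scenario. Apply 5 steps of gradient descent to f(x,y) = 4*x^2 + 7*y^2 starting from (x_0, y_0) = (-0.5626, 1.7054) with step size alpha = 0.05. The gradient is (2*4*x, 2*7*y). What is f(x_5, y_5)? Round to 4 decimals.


Gradient descent on f(x,y) = 4*x^2 + 7*y^2.
Starting point: (-0.5626, 1.7054), alpha = 0.05
Step 1: grad_x = 2*4*-0.5626 = -4.5008, grad_y = 2*7*1.7054 = 23.8756
  x_1 = -0.5626 - 0.05*-4.5008 = -0.3376
  y_1 = 1.7054 - 0.05*23.8756 = 0.5116
Step 2: grad_x = 2*4*-0.3376 = -2.7005, grad_y = 2*7*0.5116 = 7.1627
  x_2 = -0.3376 - 0.05*-2.7005 = -0.2025
  y_2 = 0.5116 - 0.05*7.1627 = 0.1535
Step 3: grad_x = 2*4*-0.2025 = -1.6203, grad_y = 2*7*0.1535 = 2.1488
  x_3 = -0.2025 - 0.05*-1.6203 = -0.1215
  y_3 = 0.1535 - 0.05*2.1488 = 0.046
Step 4: grad_x = 2*4*-0.1215 = -0.9722, grad_y = 2*7*0.046 = 0.6446
  x_4 = -0.1215 - 0.05*-0.9722 = -0.0729
  y_4 = 0.046 - 0.05*0.6446 = 0.0138
Step 5: grad_x = 2*4*-0.0729 = -0.5833, grad_y = 2*7*0.0138 = 0.1934
  x_5 = -0.0729 - 0.05*-0.5833 = -0.0437
  y_5 = 0.0138 - 0.05*0.1934 = 0.0041
f(-0.0437, 0.0041) = 4*(-0.0437)^2 + 7*0.0041^2 = 0.0078


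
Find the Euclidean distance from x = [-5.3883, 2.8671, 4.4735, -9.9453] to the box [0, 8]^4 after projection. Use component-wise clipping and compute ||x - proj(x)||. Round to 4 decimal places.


Project each component onto [0, 8].
clip(-5.3883) = 0.0, clip(2.8671) = 2.8671, clip(4.4735) = 4.4735, clip(-9.9453) = 0.0
Projection = [0.0, 2.8671, 4.4735, 0.0]
Squared diffs: [29.0338, 0.0, 0.0, 98.909]
Distance = sqrt(127.9428) = 11.3112


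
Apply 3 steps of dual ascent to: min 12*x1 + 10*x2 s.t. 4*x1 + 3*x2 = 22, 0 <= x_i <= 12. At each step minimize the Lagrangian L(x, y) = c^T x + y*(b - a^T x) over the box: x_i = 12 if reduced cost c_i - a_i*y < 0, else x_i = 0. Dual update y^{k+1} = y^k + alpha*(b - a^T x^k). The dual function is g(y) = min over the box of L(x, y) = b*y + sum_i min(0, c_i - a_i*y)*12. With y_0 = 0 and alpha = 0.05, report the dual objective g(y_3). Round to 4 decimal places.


Dual ascent for LP: min 12*x1 + 10*x2, 4*x1 + 3*x2 = 22, 0 <= x_i <= 12
Step 1: y^k = 0.0, reduced costs: (12.0, 10.0)
  x^k = (0.0, 0.0), subgradient = b - a^T x = 22.0
  y^{k+1} = 0.0 + 0.05*22.0 = 1.1
Step 2: y^k = 1.1, reduced costs: (7.6, 6.7)
  x^k = (0.0, 0.0), subgradient = b - a^T x = 22.0
  y^{k+1} = 1.1 + 0.05*22.0 = 2.2
Step 3: y^k = 2.2, reduced costs: (3.2, 3.4)
  x^k = (0.0, 0.0), subgradient = b - a^T x = 22.0
  y^{k+1} = 2.2 + 0.05*22.0 = 3.3
Dual objective at y_3 = 3.3: reduced costs (-1.2, 0.1), box minimizer x = (12.0, 0.0)
g(y_3) = b*y + (c1 - a1*y)*x1 + (c2 - a2*y)*x2 = 22*3.3 + (-1.2)*12.0 + 0.1*0.0 = 72.6 - 14.4 + 0.0 = 58.2


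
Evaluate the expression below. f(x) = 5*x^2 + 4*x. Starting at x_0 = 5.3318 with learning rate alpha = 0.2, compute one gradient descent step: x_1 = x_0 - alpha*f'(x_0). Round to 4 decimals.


We compute the gradient at x_0 and apply the update.
f'(x) = 10*x + 4
f'(5.3318) = 10*5.3318 + 4 = 57.318
x_1 = 5.3318 - 0.2*57.318 = -6.1318


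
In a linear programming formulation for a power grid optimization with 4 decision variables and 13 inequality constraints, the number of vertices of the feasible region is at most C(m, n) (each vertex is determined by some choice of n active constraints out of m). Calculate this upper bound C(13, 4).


Each vertex corresponds to some choice of n active constraints out of m, so the number of vertices is at most C(m, n) = m! / (n!(m-n)!).
m = 13, n = 4
Numerator: 13 * 12 * 11 * 10
Denominator: 4! = 24
C(13, 4) = 715


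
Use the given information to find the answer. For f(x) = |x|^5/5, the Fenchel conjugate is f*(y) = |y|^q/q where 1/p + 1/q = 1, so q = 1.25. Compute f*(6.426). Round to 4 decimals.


The conjugate exponent q satisfies 1/p + 1/q = 1.
p = 5, so q = 5/(5 - 1) = 1.25
|y|^q = 6.426^1.25 = 10.2312
f*(6.426) = 10.2312 / 1.25 = 8.1849


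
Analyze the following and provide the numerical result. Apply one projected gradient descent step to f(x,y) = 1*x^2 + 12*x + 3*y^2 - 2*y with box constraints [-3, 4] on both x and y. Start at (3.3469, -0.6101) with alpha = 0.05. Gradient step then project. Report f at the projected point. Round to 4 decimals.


Step 1: Compute gradient at (3.3469, -0.6101).
grad_x = 2*1*3.3469 + 12 = 18.6938
grad_y = 2*3*-0.6101 - 2 = -5.6606
Step 2: Gradient step.
x_raw = 3.3469 - 0.05*18.6938 = 2.4122
y_raw = -0.6101 - 0.05*-5.6606 = -0.3271
Step 3: Project onto [-3, 4].
x_proj = clip(2.4122) = 2.4122
y_proj = clip(-0.3271) = -0.3271
Step 4: Evaluate f.
f(2.4122, -0.3271) = 35.7403


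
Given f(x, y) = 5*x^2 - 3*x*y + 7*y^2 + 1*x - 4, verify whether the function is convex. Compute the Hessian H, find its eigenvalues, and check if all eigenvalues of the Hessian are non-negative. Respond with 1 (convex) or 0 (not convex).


The Hessian of f(x,y) = 5*x^2 - 3*x*y + 7*y^2 + 1*x - 4 is:
H = [[10, -3], [-3, 14]]
Trace = 10 + 14 = 24
Determinant = 10*14 - (-3)^2 = 131
Discriminant = (24)^2 - 4*131 = 52.0
Eigenvalues: lambda_1 = 8.3944, lambda_2 = 15.6056
The function is convex.

1


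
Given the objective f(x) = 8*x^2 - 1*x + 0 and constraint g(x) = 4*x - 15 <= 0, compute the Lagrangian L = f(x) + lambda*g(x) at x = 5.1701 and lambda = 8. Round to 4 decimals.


Step 1: Evaluate f(x).
f(5.1701) = 8*5.1701^2 - 1*5.1701 + 0 = 208.6694
Step 2: Evaluate g(x).
g(5.1701) = 4*5.1701 - 15 = 5.6804
Step 3: Compute Lagrangian.
L = 208.6694 + 8*5.6804 = 254.1126


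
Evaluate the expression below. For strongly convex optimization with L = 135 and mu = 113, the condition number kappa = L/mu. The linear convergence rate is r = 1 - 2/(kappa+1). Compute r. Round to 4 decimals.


Step 1: Compute the condition number.
kappa = L/mu = 135/113 = 1.1947
Step 2: Compute the convergence rate.
r = 1 - 2/(kappa + 1) = 1 - 2*mu/(L + mu) = (L - mu)/(L + mu) = 22/248 = 0.0887


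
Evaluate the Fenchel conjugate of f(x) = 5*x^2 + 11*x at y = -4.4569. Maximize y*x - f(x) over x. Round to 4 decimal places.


f*(y) = sup_x {y*x - a*x^2 - b*x} = sup_x {(y-b)*x - a*x^2}
FOC: (y - b) - 2a*x = 0 => x* = (y - b)/(2a)
x* = (-4.4569 - 11)/(2*5) = -1.5457
f*(-4.4569) = (y-b)^2/(4a) = (-4.4569 - 11)^2/(4*5)
= 238.9158/20 = 11.9458


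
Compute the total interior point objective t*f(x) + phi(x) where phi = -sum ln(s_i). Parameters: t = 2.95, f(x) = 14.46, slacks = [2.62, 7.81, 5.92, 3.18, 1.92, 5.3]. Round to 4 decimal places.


Step 1: Compute log-barrier.
ln values: [0.9632, 2.0554, 1.7783, 1.1569, 0.6523, 1.6677]
phi = -(0.9632 + 2.0554 + 1.7783 + 1.1569 + 0.6523 + 1.6677) = -8.2738
Step 2: Compute augmented objective.
t*f(x) = 2.95*14.46 = 42.657
Total = 42.657 - 8.2738 = 34.3832


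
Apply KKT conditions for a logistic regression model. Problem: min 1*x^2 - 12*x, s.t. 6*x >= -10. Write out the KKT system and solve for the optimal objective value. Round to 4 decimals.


Step 1: Try lambda = 0 (constraint inactive).
Stationarity: 2*1*x - 12 = 0
x* = 12/(2*1) = 6.0
Check constraint: 6*6.0 = 36.0 >= -10 -- satisfied.
Step 2: Compute optimal value.
f(x*) = 1*6.0^2 - 12*6.0 = -36.0


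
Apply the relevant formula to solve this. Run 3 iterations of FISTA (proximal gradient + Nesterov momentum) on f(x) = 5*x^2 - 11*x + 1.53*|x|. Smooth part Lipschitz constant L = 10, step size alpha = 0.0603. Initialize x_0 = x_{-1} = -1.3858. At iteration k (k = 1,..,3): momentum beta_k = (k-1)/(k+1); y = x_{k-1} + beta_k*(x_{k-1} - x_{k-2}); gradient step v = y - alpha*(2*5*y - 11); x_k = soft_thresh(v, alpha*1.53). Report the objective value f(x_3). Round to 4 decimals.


FISTA on f(x) = 5*x^2 - 11*x + 1.53*|x|
L = 10, alpha = 0.0603
Iteration 1: beta = 0.0, y = -1.3858 + 0.0*(-1.3858 + 1.3858) = -1.3858
  grad(y) = -24.858, v = y - alpha*grad = 0.1131
  prox(v) = soft_thresh(0.1131, 0.0923) = 0.0209
Iteration 2: beta = 0.3333, y = 0.0209 + 0.3333*(0.0209 + 1.3858) = 0.4898
  grad(y) = -6.1023, v = y - alpha*grad = 0.8577
  prox(v) = soft_thresh(0.8577, 0.0923) = 0.7655
Iteration 3: beta = 0.5, y = 0.7655 + 0.5*(0.7655 - 0.0209) = 1.1378
  grad(y) = 0.3778, v = y - alpha*grad = 1.115
  prox(v) = soft_thresh(1.115, 0.0923) = 1.0227
f(x_3) = 5*1.0227^2 - 11*1.0227 + 1.53*|1.0227| = -4.4554


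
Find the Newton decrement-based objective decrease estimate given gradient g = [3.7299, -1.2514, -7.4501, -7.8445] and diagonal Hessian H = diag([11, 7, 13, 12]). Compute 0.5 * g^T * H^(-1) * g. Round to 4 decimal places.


Step 1: H is diagonal, so H^(-1) * g = [0.3391, -0.1788, -0.5731, -0.6537].
Step 2: g^T H^(-1) g = sum_i g_i^2 / H_ii
  = (3.7299)^2/11 + (-1.2514)^2/7 + (-7.4501)^2/13 + (-7.8445)^2/12
  = 1.2647 + 0.2237 + 4.2695 + 5.128 = 10.886
Step 3: Objective decrease = 0.5 * g^T H^(-1) g = 5.443


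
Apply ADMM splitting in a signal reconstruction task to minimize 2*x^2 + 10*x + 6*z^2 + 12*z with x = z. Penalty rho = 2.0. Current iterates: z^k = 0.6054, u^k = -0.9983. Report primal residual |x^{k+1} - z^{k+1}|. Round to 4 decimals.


ADMM iteration with rho = 2.0, z^k = 0.6054, u^k = -0.9983
Step 1: x-update.
Minimize 2*x^2 + 10*x + (2.0/2)*(x - 0.6054 - 0.9983)^2
FOC: (2*2 + 2.0)*x = -10 + 2.0*(0.6054 + 0.9983)
x^{k+1} = -1.1321
Step 2: z-update.
Minimize 6*z^2 + 12*z + (2.0/2)*(-1.1321 - z - 0.9983)^2
FOC: (2*6 + 2.0)*z = -12 + 2.0*(-1.1321 - 0.9983)
z^{k+1} = -1.1615
Step 3: u-update.
u^{k+1} = -0.9983 - 1.1321 + 1.1615 = -0.9689
Step 4: Primal residual = |-1.1321 + 1.1615| = 0.0294


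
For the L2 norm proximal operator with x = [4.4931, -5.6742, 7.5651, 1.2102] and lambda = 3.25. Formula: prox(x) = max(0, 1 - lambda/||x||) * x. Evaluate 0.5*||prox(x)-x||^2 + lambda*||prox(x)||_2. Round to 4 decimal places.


Step 1: Compute ||x||.
||x|| = 10.5394
Step 2: Compute scaling factor.
scale = max(0, 1 - 3.25/10.5394) = 0.6916
Step 3: prox(x) = [3.1076, -3.9245, 5.2323, 0.837]
||prox(x)|| = 7.2894
Step 4: Proximal objective.
0.5*||prox-x||^2 = 5.2813
lambda*||prox|| = 23.6906
Total = 28.9719


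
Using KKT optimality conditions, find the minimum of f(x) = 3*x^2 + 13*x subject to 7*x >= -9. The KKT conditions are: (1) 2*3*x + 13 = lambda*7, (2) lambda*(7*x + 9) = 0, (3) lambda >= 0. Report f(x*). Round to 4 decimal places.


Step 1: Try lambda = 0 (constraint inactive).
x_unc = -13/(2*3) = -2.1667
Check: 7*-2.1667 = -15.1669 < -9 -- violated!
Step 2: Constraint must be active: 7*x = -9
x* = -9/7 = -1.2857 (rounded; the exact value -9/7 is used below)
lambda = (2*3*(-9/7) + 13)/7 = 0.7551
Step 3: Compute optimal value.
f(x*) = 3*(-9/7)^2 + 13*(-9/7) = -11.7551


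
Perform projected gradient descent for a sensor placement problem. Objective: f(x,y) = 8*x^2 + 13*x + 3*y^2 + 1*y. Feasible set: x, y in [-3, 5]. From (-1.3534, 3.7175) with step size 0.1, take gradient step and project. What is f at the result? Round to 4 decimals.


Step 1: Compute gradient at (-1.3534, 3.7175).
grad_x = 2*8*-1.3534 + 13 = -8.6544
grad_y = 2*3*3.7175 + 1 = 23.305
Step 2: Gradient step.
x_raw = -1.3534 - 0.1*-8.6544 = -0.488
y_raw = 3.7175 - 0.1*23.305 = 1.387
Step 3: Project onto [-3, 5].
x_proj = clip(-0.488) = -0.488
y_proj = clip(1.387) = 1.387
Step 4: Evaluate f.
f(-0.488, 1.387) = 2.7197


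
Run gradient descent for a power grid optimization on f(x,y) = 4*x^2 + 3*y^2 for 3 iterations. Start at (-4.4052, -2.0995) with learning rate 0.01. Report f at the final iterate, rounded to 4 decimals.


Gradient descent on f(x,y) = 4*x^2 + 3*y^2.
Starting point: (-4.4052, -2.0995), alpha = 0.01
Step 1: grad_x = 2*4*-4.4052 = -35.2416, grad_y = 2*3*-2.0995 = -12.597
  x_1 = -4.4052 - 0.01*-35.2416 = -4.0528
  y_1 = -2.0995 - 0.01*-12.597 = -1.9735
Step 2: grad_x = 2*4*-4.0528 = -32.4223, grad_y = 2*3*-1.9735 = -11.8412
  x_2 = -4.0528 - 0.01*-32.4223 = -3.7286
  y_2 = -1.9735 - 0.01*-11.8412 = -1.8551
Step 3: grad_x = 2*4*-3.7286 = -29.8285, grad_y = 2*3*-1.8551 = -11.1307
  x_3 = -3.7286 - 0.01*-29.8285 = -3.4303
  y_3 = -1.8551 - 0.01*-11.1307 = -1.7438
f(-3.4303, -1.7438) = 4*(-3.4303)^2 + 3*(-1.7438)^2 = 56.1898


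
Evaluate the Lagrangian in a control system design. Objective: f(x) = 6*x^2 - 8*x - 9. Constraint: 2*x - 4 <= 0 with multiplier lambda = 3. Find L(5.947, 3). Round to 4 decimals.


Step 1: Evaluate f(x).
f(5.947) = 6*5.947^2 - 8*5.947 - 9 = 155.6249
Step 2: Evaluate g(x).
g(5.947) = 2*5.947 - 4 = 7.894
Step 3: Compute Lagrangian.
L = 155.6249 + 3*7.894 = 179.3069


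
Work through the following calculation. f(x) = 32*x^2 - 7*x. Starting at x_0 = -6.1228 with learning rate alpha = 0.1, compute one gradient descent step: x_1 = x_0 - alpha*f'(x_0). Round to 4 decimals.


We compute the gradient at x_0 and apply the update.
f'(x) = 64*x - 7
f'(-6.1228) = 64*-6.1228 - 7 = -398.8592
x_1 = -6.1228 - 0.1*-398.8592 = 33.7631


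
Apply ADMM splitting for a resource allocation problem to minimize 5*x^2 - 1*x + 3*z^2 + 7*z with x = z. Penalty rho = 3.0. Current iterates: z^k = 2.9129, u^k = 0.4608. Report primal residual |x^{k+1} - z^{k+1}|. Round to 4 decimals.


ADMM iteration with rho = 3.0, z^k = 2.9129, u^k = 0.4608
Step 1: x-update.
Minimize 5*x^2 - 1*x + (3.0/2)*(x - 2.9129 + 0.4608)^2
FOC: (2*5 + 3.0)*x = 1 + 3.0*(2.9129 - 0.4608)
x^{k+1} = 0.6428
Step 2: z-update.
Minimize 3*z^2 + 7*z + (3.0/2)*(0.6428 - z + 0.4608)^2
FOC: (2*3 + 3.0)*z = -7 + 3.0*(0.6428 + 0.4608)
z^{k+1} = -0.4099
Step 3: u-update.
u^{k+1} = 0.4608 + 0.6428 + 0.4099 = 1.5135
Step 4: Primal residual = |0.6428 + 0.4099| = 1.0527


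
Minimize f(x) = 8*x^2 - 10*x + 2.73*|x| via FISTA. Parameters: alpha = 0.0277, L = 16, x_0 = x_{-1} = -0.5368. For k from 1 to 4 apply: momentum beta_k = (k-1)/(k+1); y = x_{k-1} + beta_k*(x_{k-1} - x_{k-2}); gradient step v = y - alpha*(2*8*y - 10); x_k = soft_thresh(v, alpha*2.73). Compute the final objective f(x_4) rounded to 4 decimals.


FISTA on f(x) = 8*x^2 - 10*x + 2.73*|x|
L = 16, alpha = 0.0277
Iteration 1: beta = 0.0, y = -0.5368 + 0.0*(-0.5368 + 0.5368) = -0.5368
  grad(y) = -18.5888, v = y - alpha*grad = -0.0219
  prox(v) = soft_thresh(-0.0219, 0.0756) = 0.0
Iteration 2: beta = 0.3333, y = 0.0 + 0.3333*(0.0 + 0.5368) = 0.1789
  grad(y) = -7.1371, v = y - alpha*grad = 0.3766
  prox(v) = soft_thresh(0.3766, 0.0756) = 0.301
Iteration 3: beta = 0.5, y = 0.301 + 0.5*(0.301 - 0.0) = 0.4515
  grad(y) = -2.7758, v = y - alpha*grad = 0.5284
  prox(v) = soft_thresh(0.5284, 0.0756) = 0.4528
Iteration 4: beta = 0.6, y = 0.4528 + 0.6*(0.4528 - 0.301) = 0.5438
  grad(y) = -1.2985, v = y - alpha*grad = 0.5798
  prox(v) = soft_thresh(0.5798, 0.0756) = 0.5042
f(x_4) = 8*0.5042^2 - 10*0.5042 + 2.73*|0.5042| = -1.6318


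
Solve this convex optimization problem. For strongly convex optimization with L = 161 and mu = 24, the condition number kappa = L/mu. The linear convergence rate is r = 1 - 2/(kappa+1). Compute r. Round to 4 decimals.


Step 1: Compute the condition number.
kappa = L/mu = 161/24 = 6.7083
Step 2: Compute the convergence rate.
r = 1 - 2/(kappa + 1) = 1 - 2*mu/(L + mu) = (L - mu)/(L + mu) = 137/185 = 0.7405


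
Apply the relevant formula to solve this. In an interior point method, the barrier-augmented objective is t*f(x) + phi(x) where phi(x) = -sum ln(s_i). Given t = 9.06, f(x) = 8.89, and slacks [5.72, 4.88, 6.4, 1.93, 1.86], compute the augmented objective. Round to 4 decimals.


Step 1: Compute log-barrier.
ln values: [1.744, 1.5851, 1.8563, 0.6575, 0.6206]
phi = -(1.744 + 1.5851 + 1.8563 + 0.6575 + 0.6206) = -6.4635
Step 2: Compute augmented objective.
t*f(x) = 9.06*8.89 = 80.5434
Total = 80.5434 - 6.4635 = 74.0799


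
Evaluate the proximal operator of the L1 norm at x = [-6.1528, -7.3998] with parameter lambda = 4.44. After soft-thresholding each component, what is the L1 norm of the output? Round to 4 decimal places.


Soft-thresholding with lambda = 4.44:
prox(-6.1528) = sign(-6.1528)*max(|-6.1528| - 4.44, 0) = -1.7128
prox(-7.3998) = sign(-7.3998)*max(|-7.3998| - 4.44, 0) = -2.9598
prox(x) = [-1.7128, -2.9598]
||prox(x)||_1 = 1.7128 + 2.9598 = 4.6726


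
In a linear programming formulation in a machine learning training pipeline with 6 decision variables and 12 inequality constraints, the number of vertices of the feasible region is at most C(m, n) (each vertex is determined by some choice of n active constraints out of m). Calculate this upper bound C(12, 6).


Each vertex corresponds to some choice of n active constraints out of m, so the number of vertices is at most C(m, n) = m! / (n!(m-n)!).
m = 12, n = 6
Numerator: 12 * 11 * 10 * 9 * 8 * 7
Denominator: 6! = 720
C(12, 6) = 924


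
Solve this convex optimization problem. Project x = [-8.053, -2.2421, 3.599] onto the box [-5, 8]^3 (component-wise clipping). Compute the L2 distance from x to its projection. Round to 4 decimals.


Project each component onto [-5, 8].
clip(-8.053) = -5.0, clip(-2.2421) = -2.2421, clip(3.599) = 3.599
Projection = [-5.0, -2.2421, 3.599]
Squared diffs: [9.3208, 0.0, 0.0]
Distance = sqrt(9.3208) = 3.053


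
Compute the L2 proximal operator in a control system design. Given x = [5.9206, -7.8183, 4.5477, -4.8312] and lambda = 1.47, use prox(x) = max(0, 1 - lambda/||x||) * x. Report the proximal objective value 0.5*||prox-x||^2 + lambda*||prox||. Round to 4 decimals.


Step 1: Compute ||x||.
||x|| = 11.8407
Step 2: Compute scaling factor.
scale = max(0, 1 - 1.47/11.8407) = 0.8759
Step 3: prox(x) = [5.1856, -6.8477, 3.9831, -4.2314]
||prox(x)|| = 10.3707
Step 4: Proximal objective.
0.5*||prox-x||^2 = 1.0805
lambda*||prox|| = 15.2449
Total = 16.3253


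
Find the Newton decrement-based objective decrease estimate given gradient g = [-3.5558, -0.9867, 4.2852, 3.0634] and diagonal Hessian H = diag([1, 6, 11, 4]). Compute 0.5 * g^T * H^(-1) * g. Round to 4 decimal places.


Step 1: H is diagonal, so H^(-1) * g = [-3.5558, -0.1645, 0.3896, 0.7659].
Step 2: g^T H^(-1) g = sum_i g_i^2 / H_ii
  = (-3.5558)^2/1 + (-0.9867)^2/6 + (4.2852)^2/11 + (3.0634)^2/4
  = 12.6437 + 0.1623 + 1.6694 + 2.3461 = 16.8214
Step 3: Objective decrease = 0.5 * g^T H^(-1) g = 8.4107


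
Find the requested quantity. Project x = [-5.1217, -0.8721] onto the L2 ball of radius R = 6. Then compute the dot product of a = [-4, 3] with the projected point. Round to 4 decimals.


Step 1: Compute ||x|| (intermediates to 6 decimals).
||x|| = sqrt((-5.1217)^2 + (-0.8721)^2) = 5.195418
Step 2: Project.
Since ||x|| <= R, proj = x (no scaling needed).
proj(x) = [-5.1217, -0.8721]
Step 3: Dot product.
a^T * proj(x) = -4*(-5.1217) + 3*(-0.8721) = 17.8705


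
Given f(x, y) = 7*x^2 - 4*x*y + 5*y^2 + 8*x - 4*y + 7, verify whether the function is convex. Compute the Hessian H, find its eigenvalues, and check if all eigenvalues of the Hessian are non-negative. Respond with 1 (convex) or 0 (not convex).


The Hessian of f(x,y) = 7*x^2 - 4*x*y + 5*y^2 + 8*x - 4*y + 7 is:
H = [[14, -4], [-4, 10]]
Trace = 14 + 10 = 24
Determinant = 14*10 - (-4)^2 = 124
Discriminant = (24)^2 - 4*124 = 80.0
Eigenvalues: lambda_1 = 7.5279, lambda_2 = 16.4721
The function is convex.

1


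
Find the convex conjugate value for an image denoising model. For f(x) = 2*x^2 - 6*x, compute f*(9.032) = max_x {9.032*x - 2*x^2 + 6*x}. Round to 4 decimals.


f*(y) = sup_x {y*x - a*x^2 - b*x} = sup_x {(y-b)*x - a*x^2}
FOC: (y - b) - 2a*x = 0 => x* = (y - b)/(2a)
x* = (9.032 + 6)/(2*2) = 3.758
f*(9.032) = (y-b)^2/(4a) = (9.032 + 6)^2/(4*2)
= 225.961/8 = 28.2451


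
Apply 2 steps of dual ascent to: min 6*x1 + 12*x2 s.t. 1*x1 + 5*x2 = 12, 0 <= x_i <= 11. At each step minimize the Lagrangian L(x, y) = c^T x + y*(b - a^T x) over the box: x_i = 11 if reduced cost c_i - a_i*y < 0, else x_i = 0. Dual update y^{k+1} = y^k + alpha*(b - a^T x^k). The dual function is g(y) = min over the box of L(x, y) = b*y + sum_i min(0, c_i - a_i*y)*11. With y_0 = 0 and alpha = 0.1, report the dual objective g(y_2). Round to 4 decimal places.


Dual ascent for LP: min 6*x1 + 12*x2, 1*x1 + 5*x2 = 12, 0 <= x_i <= 11
Step 1: y^k = 0.0, reduced costs: (6.0, 12.0)
  x^k = (0.0, 0.0), subgradient = b - a^T x = 12.0
  y^{k+1} = 0.0 + 0.1*12.0 = 1.2
Step 2: y^k = 1.2, reduced costs: (4.8, 6.0)
  x^k = (0.0, 0.0), subgradient = b - a^T x = 12.0
  y^{k+1} = 1.2 + 0.1*12.0 = 2.4
Dual objective at y_2 = 2.4: reduced costs (3.6, 0.0), box minimizer x = (0.0, 0.0)
g(y_2) = b*y + (c1 - a1*y)*x1 + (c2 - a2*y)*x2 = 12*2.4 + 3.6*0.0 + 0.0*0.0 = 28.8 + 0.0 + 0.0 = 28.8


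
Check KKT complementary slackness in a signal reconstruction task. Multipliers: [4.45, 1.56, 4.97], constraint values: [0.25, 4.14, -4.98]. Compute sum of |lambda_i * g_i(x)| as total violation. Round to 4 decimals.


KKT complementary slackness check:
lambda_1 * g_1 = 4.45 * 0.25 = 1.1125
lambda_2 * g_2 = 1.56 * 4.14 = 6.4584
lambda_3 * g_3 = 4.97 * -4.98 = -24.7506
Total violation = 1.1125 + 6.4584 + 24.7506 = 32.3215


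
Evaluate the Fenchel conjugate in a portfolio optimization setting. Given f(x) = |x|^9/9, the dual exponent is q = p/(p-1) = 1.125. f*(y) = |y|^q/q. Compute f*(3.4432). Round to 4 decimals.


The conjugate exponent q satisfies 1/p + 1/q = 1.
p = 9, so q = 9/(9 - 1) = 1.125
|y|^q = 3.4432^1.125 = 4.0187
f*(3.4432) = 4.0187 / 1.125 = 3.5722


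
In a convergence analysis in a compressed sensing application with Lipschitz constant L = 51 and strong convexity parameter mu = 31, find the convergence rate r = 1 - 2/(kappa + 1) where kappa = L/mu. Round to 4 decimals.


Step 1: Compute the condition number.
kappa = L/mu = 51/31 = 1.6452
Step 2: Compute the convergence rate.
r = 1 - 2/(kappa + 1) = 1 - 2*mu/(L + mu) = (L - mu)/(L + mu) = 20/82 = 0.2439


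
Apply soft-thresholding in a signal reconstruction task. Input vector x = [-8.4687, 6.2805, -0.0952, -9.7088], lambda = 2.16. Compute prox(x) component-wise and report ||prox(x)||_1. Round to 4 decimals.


Soft-thresholding with lambda = 2.16:
prox(-8.4687) = sign(-8.4687)*max(|-8.4687| - 2.16, 0) = -6.3087
prox(6.2805) = sign(6.2805)*max(|6.2805| - 2.16, 0) = 4.1205
prox(-0.0952) = sign(-0.0952)*max(|-0.0952| - 2.16, 0) = 0.0
prox(-9.7088) = sign(-9.7088)*max(|-9.7088| - 2.16, 0) = -7.5488
prox(x) = [-6.3087, 4.1205, 0.0, -7.5488]
||prox(x)||_1 = 6.3087 + 4.1205 + 0.0 + 7.5488 = 17.978


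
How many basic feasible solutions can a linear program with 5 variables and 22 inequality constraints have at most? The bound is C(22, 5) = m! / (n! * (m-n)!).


Each vertex corresponds to some choice of n active constraints out of m, so the number of vertices is at most C(m, n) = m! / (n!(m-n)!).
m = 22, n = 5
Numerator: 22 * 21 * 20 * 19 * 18
Denominator: 5! = 120
C(22, 5) = 26334


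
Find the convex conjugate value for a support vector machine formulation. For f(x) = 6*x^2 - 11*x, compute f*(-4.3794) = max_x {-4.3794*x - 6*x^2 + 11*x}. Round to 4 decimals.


f*(y) = sup_x {y*x - a*x^2 - b*x} = sup_x {(y-b)*x - a*x^2}
FOC: (y - b) - 2a*x = 0 => x* = (y - b)/(2a)
x* = (-4.3794 + 11)/(2*6) = 0.5517
f*(-4.3794) = (y-b)^2/(4a) = (-4.3794 + 11)^2/(4*6)
= 43.8323/24 = 1.8263


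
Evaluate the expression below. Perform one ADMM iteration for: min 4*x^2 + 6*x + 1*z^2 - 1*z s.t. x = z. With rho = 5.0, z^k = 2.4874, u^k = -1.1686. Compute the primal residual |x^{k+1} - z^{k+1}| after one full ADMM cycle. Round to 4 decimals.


ADMM iteration with rho = 5.0, z^k = 2.4874, u^k = -1.1686
Step 1: x-update.
Minimize 4*x^2 + 6*x + (5.0/2)*(x - 2.4874 - 1.1686)^2
FOC: (2*4 + 5.0)*x = -6 + 5.0*(2.4874 + 1.1686)
x^{k+1} = 0.9446
Step 2: z-update.
Minimize 1*z^2 - 1*z + (5.0/2)*(0.9446 - z - 1.1686)^2
FOC: (2*1 + 5.0)*z = 1 + 5.0*(0.9446 - 1.1686)
z^{k+1} = -0.0171
Step 3: u-update.
u^{k+1} = -1.1686 + 0.9446 + 0.0171 = -0.2069
Step 4: Primal residual = |0.9446 + 0.0171| = 0.9617


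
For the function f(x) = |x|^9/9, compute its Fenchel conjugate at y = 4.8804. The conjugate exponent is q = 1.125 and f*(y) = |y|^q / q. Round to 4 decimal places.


The conjugate exponent q satisfies 1/p + 1/q = 1.
p = 9, so q = 9/(9 - 1) = 1.125
|y|^q = 4.8804^1.125 = 5.9499
f*(4.8804) = 5.9499 / 1.125 = 5.2888


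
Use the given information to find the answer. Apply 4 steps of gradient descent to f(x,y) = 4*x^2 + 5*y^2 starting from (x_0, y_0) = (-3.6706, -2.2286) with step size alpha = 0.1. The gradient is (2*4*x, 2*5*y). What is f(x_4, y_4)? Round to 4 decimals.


Gradient descent on f(x,y) = 4*x^2 + 5*y^2.
Starting point: (-3.6706, -2.2286), alpha = 0.1
Step 1: grad_x = 2*4*-3.6706 = -29.3648, grad_y = 2*5*-2.2286 = -22.286
  x_1 = -3.6706 - 0.1*-29.3648 = -0.7341
  y_1 = -2.2286 - 0.1*-22.286 = 0.0
Step 2: grad_x = 2*4*-0.7341 = -5.873, grad_y = 2*5*0.0 = 0.0
  x_2 = -0.7341 - 0.1*-5.873 = -0.1468
  y_2 = 0.0 - 0.1*0.0 = 0.0
Step 3: grad_x = 2*4*-0.1468 = -1.1746, grad_y = 2*5*0.0 = 0.0
  x_3 = -0.1468 - 0.1*-1.1746 = -0.0294
  y_3 = 0.0 - 0.1*0.0 = 0.0
Step 4: grad_x = 2*4*-0.0294 = -0.2349, grad_y = 2*5*0.0 = 0.0
  x_4 = -0.0294 - 0.1*-0.2349 = -0.0059
  y_4 = 0.0 - 0.1*0.0 = 0.0
f(-0.0059, 0.0) = 4*(-0.0059)^2 + 5*0.0^2 = 0.0001


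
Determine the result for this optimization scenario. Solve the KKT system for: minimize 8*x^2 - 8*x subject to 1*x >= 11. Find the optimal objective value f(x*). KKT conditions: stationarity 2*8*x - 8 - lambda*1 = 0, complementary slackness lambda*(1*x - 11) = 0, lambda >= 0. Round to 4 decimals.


Step 1: Try lambda = 0 (constraint inactive).
x_unc = 8/(2*8) = 0.5
Check: 1*0.5 = 0.5 < 11 -- violated!
Step 2: Constraint must be active: 1*x = 11
x* = 11/1 = 11.0
lambda = (2*8*11.0 - 8)/1 = 168.0
Step 3: Compute optimal value.
f(x*) = 8*11.0^2 - 8*11.0 = 880.0


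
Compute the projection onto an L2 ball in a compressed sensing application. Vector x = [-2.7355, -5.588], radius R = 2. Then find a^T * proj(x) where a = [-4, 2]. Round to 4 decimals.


Step 1: Compute ||x|| (intermediates to 6 decimals).
||x|| = sqrt((-2.7355)^2 + (-5.588)^2) = 6.221632
Step 2: Project.
Since ||x|| > R, scale = R/||x|| = 2/6.221632 = 0.321459, proj(x) = scale * x
proj(x) = [-0.879351, -1.796313]
Step 3: Dot product.
a^T * proj(x) = -4*(-0.879351) + 2*(-1.796313) = -0.0752


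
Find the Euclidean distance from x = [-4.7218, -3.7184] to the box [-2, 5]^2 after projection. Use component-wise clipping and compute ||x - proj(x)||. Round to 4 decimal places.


Project each component onto [-2, 5].
clip(-4.7218) = -2.0, clip(-3.7184) = -2.0
Projection = [-2.0, -2.0]
Squared diffs: [7.4082, 2.9529]
Distance = sqrt(10.3611) = 3.2189


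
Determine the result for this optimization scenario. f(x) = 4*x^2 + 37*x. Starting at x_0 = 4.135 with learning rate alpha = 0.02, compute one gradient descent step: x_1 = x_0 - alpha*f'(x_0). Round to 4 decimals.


We compute the gradient at x_0 and apply the update.
f'(x) = 8*x + 37
f'(4.135) = 8*4.135 + 37 = 70.08
x_1 = 4.135 - 0.02*70.08 = 2.7334


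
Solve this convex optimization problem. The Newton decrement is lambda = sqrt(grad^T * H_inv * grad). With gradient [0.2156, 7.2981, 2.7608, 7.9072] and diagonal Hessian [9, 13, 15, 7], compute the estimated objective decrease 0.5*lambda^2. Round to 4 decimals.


Step 1: H is diagonal, so H^(-1) * g = [0.024, 0.5614, 0.1841, 1.1296].
Step 2: g^T H^(-1) g = sum_i g_i^2 / H_ii
  = (0.2156)^2/9 + (7.2981)^2/13 + (2.7608)^2/15 + (7.9072)^2/7
  = 0.0052 + 4.0971 + 0.5081 + 8.932 = 13.5424
Step 3: Objective decrease = 0.5 * g^T H^(-1) g = 6.7712


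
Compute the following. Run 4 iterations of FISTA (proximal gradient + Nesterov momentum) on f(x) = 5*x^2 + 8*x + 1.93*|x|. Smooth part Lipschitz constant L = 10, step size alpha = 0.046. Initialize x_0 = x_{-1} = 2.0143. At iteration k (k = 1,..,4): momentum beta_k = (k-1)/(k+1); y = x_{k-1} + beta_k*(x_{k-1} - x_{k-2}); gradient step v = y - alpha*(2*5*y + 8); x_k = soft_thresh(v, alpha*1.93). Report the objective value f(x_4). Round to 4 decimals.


FISTA on f(x) = 5*x^2 + 8*x + 1.93*|x|
L = 10, alpha = 0.046
Iteration 1: beta = 0.0, y = 2.0143 + 0.0*(2.0143 - 2.0143) = 2.0143
  grad(y) = 28.143, v = y - alpha*grad = 0.7197
  prox(v) = soft_thresh(0.7197, 0.0888) = 0.6309
Iteration 2: beta = 0.3333, y = 0.6309 + 0.3333*(0.6309 - 2.0143) = 0.1698
  grad(y) = 9.6982, v = y - alpha*grad = -0.2763
  prox(v) = soft_thresh(-0.2763, 0.0888) = -0.1875
Iteration 3: beta = 0.5, y = -0.1875 + 0.5*(-0.1875 - 0.6309) = -0.5967
  grad(y) = 2.0326, v = y - alpha*grad = -0.6902
  prox(v) = soft_thresh(-0.6902, 0.0888) = -0.6015
Iteration 4: beta = 0.6, y = -0.6015 + 0.6*(-0.6015 + 0.1875) = -0.8498
  grad(y) = -0.4983, v = y - alpha*grad = -0.8269
  prox(v) = soft_thresh(-0.8269, 0.0888) = -0.7381
f(x_4) = 5*(-0.7381)^2 + 8*(-0.7381) + 1.93*|-0.7381| = -1.7563
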